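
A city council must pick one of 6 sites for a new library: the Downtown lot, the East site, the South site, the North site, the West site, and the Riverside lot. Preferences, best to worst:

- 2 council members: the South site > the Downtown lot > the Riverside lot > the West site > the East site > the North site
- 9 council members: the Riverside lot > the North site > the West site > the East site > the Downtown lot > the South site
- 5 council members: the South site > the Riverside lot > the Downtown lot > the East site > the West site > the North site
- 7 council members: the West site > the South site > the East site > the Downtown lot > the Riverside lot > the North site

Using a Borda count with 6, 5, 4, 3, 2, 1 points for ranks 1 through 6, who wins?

the Riverside lot

the Downtown lot: 2·5 + 9·2 + 5·4 + 7·3 = 69
the East site: 2·2 + 9·3 + 5·3 + 7·4 = 74
the South site: 2·6 + 9·1 + 5·6 + 7·5 = 86
the North site: 2·1 + 9·5 + 5·1 + 7·1 = 59
the West site: 2·3 + 9·4 + 5·2 + 7·6 = 94
the Riverside lot: 2·4 + 9·6 + 5·5 + 7·2 = 101
the Riverside lot has the highest Borda score (101).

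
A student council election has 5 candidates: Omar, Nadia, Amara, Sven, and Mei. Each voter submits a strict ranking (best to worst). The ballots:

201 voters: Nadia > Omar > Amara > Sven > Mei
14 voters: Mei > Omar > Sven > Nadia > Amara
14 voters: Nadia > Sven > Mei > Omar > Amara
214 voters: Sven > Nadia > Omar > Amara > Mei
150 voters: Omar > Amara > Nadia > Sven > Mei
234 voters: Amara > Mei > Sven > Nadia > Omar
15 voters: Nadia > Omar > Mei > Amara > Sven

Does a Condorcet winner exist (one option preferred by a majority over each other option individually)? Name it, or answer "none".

Checking pairwise contests:
Nadia beats Omar 678–164.
Sven beats Nadia 462–380.
Omar beats Amara 608–234.
Amara beats Sven 600–242.
Omar beats Mei 580–262.
Every option loses at least one head-to-head, so there is no Condorcet winner.

none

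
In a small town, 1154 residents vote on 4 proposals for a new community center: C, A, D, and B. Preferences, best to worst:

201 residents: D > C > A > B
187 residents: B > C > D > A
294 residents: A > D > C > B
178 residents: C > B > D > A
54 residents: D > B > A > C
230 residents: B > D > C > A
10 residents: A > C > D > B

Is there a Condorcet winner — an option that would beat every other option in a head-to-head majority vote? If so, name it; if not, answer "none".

Checking pairwise contests:
D beats C 779–375.
C beats A 796–358.
B beats D 595–559.
C beats B 683–471.
Every option loses at least one head-to-head, so there is no Condorcet winner.

none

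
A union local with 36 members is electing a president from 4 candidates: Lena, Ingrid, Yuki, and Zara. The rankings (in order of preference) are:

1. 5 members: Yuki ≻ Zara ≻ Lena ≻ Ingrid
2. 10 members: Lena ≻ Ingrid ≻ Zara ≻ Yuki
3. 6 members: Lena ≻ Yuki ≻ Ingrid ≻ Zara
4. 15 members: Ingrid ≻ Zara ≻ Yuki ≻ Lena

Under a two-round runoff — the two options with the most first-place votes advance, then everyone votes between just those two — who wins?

Lena

Round 1 first-place votes: Lena 16, Ingrid 15, Yuki 5, Zara 0.
Lena and Ingrid advance.
Runoff: Lena is preferred to Ingrid by 21 voters; Ingrid by 15.
Lena wins the runoff.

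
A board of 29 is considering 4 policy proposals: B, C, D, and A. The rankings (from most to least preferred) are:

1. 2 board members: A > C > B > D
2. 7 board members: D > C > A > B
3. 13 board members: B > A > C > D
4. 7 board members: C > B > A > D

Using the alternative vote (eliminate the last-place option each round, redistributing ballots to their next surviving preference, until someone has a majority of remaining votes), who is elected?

Round 1: B 13, C 7, D 7, A 2. Eliminate A.
Round 2: B 13, C 9, D 7. Eliminate D.
Round 3: B 13, C 16. C has a majority.

C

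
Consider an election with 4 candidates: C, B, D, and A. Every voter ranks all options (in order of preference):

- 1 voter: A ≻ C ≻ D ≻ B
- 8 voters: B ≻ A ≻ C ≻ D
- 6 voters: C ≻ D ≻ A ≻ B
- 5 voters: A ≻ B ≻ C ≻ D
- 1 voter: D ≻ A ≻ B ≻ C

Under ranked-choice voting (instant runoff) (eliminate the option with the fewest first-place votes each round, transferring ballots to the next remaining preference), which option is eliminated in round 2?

C

Round 1: C 6, B 8, D 1, A 6. Eliminate D.
Round 2: C 6, B 8, A 7. Eliminate C.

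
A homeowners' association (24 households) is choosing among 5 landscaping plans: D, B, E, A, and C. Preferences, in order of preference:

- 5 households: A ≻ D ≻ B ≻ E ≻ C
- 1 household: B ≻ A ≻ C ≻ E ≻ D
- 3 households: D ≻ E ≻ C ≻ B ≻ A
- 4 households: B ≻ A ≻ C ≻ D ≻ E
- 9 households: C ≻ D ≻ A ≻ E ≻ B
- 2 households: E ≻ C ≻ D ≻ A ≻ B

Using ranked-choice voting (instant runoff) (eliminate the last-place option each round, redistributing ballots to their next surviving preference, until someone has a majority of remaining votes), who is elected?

C

Round 1: D 3, B 5, E 2, A 5, C 9. Eliminate E.
Round 2: D 3, B 5, A 5, C 11. Eliminate D.
Round 3: B 5, A 5, C 14. C has a majority.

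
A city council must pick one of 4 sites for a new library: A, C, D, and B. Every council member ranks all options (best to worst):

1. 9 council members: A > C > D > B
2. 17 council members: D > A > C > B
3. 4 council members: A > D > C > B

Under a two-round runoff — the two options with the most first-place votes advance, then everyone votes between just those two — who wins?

Round 1 first-place votes: A 13, C 0, D 17, B 0.
D and A advance.
Runoff: D is preferred to A by 17 voters; A by 13.
D wins the runoff.

D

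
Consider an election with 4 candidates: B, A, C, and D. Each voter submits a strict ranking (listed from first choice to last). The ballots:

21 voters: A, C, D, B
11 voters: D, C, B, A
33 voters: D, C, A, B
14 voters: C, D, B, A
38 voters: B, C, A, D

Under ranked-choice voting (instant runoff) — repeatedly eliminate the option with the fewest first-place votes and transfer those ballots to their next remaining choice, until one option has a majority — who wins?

D

Round 1: B 38, A 21, C 14, D 44. Eliminate C.
Round 2: B 38, A 21, D 58. Eliminate A.
Round 3: B 38, D 79. D has a majority.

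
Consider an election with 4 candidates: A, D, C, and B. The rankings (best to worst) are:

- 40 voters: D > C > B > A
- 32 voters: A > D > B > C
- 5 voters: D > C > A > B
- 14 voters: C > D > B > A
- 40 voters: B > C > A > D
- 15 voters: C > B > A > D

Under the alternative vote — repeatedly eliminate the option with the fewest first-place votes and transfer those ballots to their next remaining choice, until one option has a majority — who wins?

Round 1: A 32, D 45, C 29, B 40. Eliminate C.
Round 2: A 32, D 59, B 55. Eliminate A.
Round 3: D 91, B 55. D has a majority.

D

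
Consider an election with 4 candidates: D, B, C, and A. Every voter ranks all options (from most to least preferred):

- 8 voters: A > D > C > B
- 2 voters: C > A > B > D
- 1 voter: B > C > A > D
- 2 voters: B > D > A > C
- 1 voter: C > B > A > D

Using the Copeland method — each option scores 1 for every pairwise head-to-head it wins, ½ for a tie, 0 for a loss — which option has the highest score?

D: beats B and C; loses to A → score 2.
B: loses to D, C, and A → score 0.
C: beats B; loses to D and A → score 1.
A: beats D, B, and C → score 3.
A has the best pairwise record.

A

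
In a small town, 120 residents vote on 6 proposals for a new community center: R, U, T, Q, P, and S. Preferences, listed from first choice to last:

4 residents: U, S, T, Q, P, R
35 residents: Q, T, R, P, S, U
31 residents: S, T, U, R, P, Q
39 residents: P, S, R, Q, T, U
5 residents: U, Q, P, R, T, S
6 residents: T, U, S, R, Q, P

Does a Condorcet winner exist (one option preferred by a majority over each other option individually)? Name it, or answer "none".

none

Checking pairwise contests:
T beats R 76–44.
R beats U 74–46.
Q beats T 79–41.
R beats Q 76–44.
R beats P 72–48.
P beats S 79–41.
Every option loses at least one head-to-head, so there is no Condorcet winner.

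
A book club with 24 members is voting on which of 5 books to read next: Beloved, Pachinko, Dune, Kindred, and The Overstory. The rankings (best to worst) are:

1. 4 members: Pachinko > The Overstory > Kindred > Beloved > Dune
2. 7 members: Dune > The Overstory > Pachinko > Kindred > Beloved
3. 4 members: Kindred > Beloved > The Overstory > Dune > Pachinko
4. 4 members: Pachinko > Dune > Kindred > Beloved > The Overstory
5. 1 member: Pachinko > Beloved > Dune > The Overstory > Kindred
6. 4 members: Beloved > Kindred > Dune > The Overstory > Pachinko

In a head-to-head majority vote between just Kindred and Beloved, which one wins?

Voters preferring Kindred to Beloved: 19; preferring Beloved to Kindred: 5.
Kindred wins the head-to-head.

Kindred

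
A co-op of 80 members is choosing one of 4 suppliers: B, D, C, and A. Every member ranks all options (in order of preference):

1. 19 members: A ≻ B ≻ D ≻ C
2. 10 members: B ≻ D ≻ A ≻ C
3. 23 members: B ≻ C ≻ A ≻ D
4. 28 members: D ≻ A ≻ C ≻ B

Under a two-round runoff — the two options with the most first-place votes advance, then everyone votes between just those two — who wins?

Round 1 first-place votes: B 33, D 28, C 0, A 19.
B and D advance.
Runoff: B is preferred to D by 52 voters; D by 28.
B wins the runoff.

B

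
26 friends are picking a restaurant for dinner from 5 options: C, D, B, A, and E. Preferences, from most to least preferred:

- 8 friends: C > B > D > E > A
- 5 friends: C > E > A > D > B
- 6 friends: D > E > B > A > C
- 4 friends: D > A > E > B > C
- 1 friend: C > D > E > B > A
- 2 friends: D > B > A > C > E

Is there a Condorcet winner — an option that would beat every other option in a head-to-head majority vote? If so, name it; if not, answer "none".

C

C vs D: 14–12 for C.
C vs B: 14–12 for C.
C vs A: 14–12 for C.
C vs E: 16–10 for C.
C beats every other option head-to-head.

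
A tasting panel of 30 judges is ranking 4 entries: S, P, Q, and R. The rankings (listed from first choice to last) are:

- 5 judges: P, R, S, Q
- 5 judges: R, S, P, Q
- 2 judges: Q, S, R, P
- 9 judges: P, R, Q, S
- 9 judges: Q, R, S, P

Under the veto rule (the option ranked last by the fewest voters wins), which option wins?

Last-place votes: S 9, P 11, Q 10, R 0.
R is ranked last by the fewest voters, so R wins.

R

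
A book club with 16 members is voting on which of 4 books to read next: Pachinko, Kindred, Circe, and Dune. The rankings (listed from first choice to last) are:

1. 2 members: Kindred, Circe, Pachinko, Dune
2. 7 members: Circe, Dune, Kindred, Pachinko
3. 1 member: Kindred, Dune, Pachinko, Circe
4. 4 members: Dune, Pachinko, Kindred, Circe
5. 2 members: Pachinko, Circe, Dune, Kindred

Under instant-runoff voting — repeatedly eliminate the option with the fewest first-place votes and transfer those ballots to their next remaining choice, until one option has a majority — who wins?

Round 1: Pachinko 2, Kindred 3, Circe 7, Dune 4. Eliminate Pachinko.
Round 2: Kindred 3, Circe 9, Dune 4. Circe has a majority.

Circe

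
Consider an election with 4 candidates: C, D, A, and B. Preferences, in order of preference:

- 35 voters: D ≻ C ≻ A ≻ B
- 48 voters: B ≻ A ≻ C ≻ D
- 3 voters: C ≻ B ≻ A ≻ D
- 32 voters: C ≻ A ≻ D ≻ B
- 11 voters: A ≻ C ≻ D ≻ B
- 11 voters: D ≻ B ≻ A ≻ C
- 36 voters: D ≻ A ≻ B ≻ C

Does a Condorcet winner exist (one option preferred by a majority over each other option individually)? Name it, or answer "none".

A vs C: 106–70 for A.
A vs D: 94–82 for A.
A vs B: 114–62 for A.
A beats every other option head-to-head.

A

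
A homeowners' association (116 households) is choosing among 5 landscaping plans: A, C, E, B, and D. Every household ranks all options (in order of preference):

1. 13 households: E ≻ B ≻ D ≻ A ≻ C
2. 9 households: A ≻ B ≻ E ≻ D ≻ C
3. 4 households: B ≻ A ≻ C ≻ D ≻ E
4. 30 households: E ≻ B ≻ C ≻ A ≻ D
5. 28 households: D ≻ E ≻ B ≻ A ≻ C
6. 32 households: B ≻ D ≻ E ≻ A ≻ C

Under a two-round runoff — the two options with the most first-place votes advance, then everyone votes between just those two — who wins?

E

Round 1 first-place votes: A 9, C 0, E 43, B 36, D 28.
E and B advance.
Runoff: E is preferred to B by 71 voters; B by 45.
E wins the runoff.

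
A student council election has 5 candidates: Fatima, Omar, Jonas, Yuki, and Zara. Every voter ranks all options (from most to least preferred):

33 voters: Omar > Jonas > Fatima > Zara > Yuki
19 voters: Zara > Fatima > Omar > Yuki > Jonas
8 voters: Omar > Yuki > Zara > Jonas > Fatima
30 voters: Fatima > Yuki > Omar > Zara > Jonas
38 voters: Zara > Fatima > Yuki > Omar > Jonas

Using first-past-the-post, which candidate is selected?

Zara

First-place votes: Fatima 30, Omar 41, Jonas 0, Yuki 0, Zara 57.
Zara has the most first-place votes.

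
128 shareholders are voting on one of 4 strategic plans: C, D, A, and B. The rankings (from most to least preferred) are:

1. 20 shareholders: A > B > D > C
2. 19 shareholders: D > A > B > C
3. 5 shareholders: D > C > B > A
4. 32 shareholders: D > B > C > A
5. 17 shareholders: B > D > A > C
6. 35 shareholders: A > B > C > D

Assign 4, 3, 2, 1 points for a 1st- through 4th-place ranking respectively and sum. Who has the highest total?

B

C: 20·1 + 19·1 + 5·3 + 32·2 + 17·1 + 35·2 = 205
D: 20·2 + 19·4 + 5·4 + 32·4 + 17·3 + 35·1 = 350
A: 20·4 + 19·3 + 5·1 + 32·1 + 17·2 + 35·4 = 348
B: 20·3 + 19·2 + 5·2 + 32·3 + 17·4 + 35·3 = 377
B has the highest Borda score (377).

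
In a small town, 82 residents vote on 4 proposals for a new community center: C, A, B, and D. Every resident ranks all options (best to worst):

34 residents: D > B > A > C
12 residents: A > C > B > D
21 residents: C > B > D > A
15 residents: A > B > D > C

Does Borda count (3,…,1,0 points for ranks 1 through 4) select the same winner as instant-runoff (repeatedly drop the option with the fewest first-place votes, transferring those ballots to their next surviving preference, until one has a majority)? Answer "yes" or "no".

Borda — scores: C 87, A 115, B 152, D 138. Winner: B.
Instant-runoff — R1 C 21, A 27, B 0, D 34 (B out); R2 C 21, A 27, D 34 (C out); R3 A 27, D 55 (D winner). Winner: D.
The two methods disagree.

no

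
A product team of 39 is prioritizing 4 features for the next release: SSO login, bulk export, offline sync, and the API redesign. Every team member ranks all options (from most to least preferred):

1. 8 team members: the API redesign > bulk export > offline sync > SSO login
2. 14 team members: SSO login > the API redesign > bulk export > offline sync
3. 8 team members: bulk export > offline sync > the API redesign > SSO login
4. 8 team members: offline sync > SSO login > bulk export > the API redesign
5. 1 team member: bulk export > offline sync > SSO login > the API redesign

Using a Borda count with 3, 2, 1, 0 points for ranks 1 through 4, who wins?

SSO login: 8·0 + 14·3 + 8·0 + 8·2 + 1·1 = 59
bulk export: 8·2 + 14·1 + 8·3 + 8·1 + 1·3 = 65
offline sync: 8·1 + 14·0 + 8·2 + 8·3 + 1·2 = 50
the API redesign: 8·3 + 14·2 + 8·1 + 8·0 + 1·0 = 60
bulk export has the highest Borda score (65).

bulk export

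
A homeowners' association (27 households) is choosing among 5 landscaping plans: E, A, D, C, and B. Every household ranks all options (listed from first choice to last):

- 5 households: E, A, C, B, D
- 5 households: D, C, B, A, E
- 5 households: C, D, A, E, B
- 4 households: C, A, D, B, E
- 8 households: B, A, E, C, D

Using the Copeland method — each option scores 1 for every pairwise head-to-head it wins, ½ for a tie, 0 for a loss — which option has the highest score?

C

E: loses to A, D, C, and B → score 0.
A: beats E, D, and B; loses to C → score 3.
D: beats E and B; loses to A and C → score 2.
C: beats E, A, D, and B → score 4.
B: beats E; loses to A, D, and C → score 1.
C has the best pairwise record.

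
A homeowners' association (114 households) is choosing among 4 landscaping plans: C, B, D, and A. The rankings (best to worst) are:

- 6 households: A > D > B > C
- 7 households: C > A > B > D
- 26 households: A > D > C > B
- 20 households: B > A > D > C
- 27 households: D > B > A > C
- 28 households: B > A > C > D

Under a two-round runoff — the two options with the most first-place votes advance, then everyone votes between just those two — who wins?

B

Round 1 first-place votes: C 7, B 48, D 27, A 32.
B and A advance.
Runoff: B is preferred to A by 75 voters; A by 39.
B wins the runoff.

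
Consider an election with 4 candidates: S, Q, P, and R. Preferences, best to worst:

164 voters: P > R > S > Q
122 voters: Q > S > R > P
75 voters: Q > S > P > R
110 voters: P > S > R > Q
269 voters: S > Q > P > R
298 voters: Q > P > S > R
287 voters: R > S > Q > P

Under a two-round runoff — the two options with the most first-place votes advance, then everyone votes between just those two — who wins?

Round 1 first-place votes: S 269, Q 495, P 274, R 287.
Q and R advance.
Runoff: Q is preferred to R by 764 voters; R by 561.
Q wins the runoff.

Q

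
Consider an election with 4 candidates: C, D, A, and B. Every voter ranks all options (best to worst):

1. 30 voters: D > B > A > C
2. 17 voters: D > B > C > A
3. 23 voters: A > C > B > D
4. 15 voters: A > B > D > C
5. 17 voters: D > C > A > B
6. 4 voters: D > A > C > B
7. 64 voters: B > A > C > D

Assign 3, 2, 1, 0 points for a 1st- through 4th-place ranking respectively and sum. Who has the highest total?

B

C: 30·0 + 17·1 + 23·2 + 15·0 + 17·2 + 4·1 + 64·1 = 165
D: 30·3 + 17·3 + 23·0 + 15·1 + 17·3 + 4·3 + 64·0 = 219
A: 30·1 + 17·0 + 23·3 + 15·3 + 17·1 + 4·2 + 64·2 = 297
B: 30·2 + 17·2 + 23·1 + 15·2 + 17·0 + 4·0 + 64·3 = 339
B has the highest Borda score (339).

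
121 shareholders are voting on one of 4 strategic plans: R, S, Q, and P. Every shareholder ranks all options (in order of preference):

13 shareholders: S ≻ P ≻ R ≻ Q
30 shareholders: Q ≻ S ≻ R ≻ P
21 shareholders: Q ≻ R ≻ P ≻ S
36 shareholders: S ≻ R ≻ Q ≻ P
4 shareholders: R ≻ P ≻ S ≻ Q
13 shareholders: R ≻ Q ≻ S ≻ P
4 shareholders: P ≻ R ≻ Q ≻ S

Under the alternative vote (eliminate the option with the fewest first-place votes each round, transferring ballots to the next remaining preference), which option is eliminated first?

P

Round 1: R 17, S 49, Q 51, P 4. Eliminate P.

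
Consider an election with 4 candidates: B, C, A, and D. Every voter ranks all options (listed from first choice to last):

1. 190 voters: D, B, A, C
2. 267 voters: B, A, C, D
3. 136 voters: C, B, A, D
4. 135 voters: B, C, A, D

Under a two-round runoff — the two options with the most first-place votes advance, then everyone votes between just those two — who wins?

B

Round 1 first-place votes: B 402, C 136, A 0, D 190.
B and D advance.
Runoff: B is preferred to D by 538 voters; D by 190.
B wins the runoff.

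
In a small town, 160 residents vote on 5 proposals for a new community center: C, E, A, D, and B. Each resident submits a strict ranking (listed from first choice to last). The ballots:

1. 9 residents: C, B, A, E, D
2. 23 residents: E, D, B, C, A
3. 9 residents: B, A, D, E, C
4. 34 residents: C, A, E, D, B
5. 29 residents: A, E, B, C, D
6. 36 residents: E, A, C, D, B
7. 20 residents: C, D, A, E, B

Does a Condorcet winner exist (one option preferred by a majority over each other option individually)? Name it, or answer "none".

Checking pairwise contests:
E beats C 97–63.
A beats E 101–59.
C beats A 86–74.
C beats D 128–32.
C beats B 99–61.
Every option loses at least one head-to-head, so there is no Condorcet winner.

none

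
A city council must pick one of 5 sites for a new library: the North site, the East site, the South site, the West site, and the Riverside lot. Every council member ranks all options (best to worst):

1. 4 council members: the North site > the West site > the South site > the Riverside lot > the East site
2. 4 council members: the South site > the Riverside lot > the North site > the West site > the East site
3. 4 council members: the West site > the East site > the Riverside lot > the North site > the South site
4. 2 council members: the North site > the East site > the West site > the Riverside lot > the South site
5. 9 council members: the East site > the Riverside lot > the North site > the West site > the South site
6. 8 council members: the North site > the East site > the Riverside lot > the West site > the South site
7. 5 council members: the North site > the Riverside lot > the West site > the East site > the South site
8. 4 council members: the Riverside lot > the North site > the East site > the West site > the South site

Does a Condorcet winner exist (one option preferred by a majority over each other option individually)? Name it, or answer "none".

Checking pairwise contests:
the Riverside lot beats the North site 21–19.
the North site beats the East site 27–13.
the North site beats the South site 36–4.
the North site beats the West site 36–4.
the East site beats the Riverside lot 23–17.
Every option loses at least one head-to-head, so there is no Condorcet winner.

none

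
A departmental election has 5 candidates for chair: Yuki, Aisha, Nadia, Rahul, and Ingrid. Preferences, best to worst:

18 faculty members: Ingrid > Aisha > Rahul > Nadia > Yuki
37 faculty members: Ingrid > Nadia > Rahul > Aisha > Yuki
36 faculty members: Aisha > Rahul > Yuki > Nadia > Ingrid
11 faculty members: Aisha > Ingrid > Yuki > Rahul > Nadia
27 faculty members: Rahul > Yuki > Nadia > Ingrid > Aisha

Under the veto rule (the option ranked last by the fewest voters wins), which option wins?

Last-place votes: Yuki 55, Aisha 27, Nadia 11, Rahul 0, Ingrid 36.
Rahul is ranked last by the fewest voters, so Rahul wins.

Rahul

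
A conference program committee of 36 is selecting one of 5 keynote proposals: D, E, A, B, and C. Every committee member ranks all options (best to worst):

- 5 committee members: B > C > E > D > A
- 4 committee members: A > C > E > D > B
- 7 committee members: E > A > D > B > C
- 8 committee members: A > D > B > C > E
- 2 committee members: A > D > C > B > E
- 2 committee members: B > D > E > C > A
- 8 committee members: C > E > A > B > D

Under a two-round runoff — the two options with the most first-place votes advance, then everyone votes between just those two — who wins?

A

Round 1 first-place votes: D 0, E 7, A 14, B 7, C 8.
A and C advance.
Runoff: A is preferred to C by 21 voters; C by 15.
A wins the runoff.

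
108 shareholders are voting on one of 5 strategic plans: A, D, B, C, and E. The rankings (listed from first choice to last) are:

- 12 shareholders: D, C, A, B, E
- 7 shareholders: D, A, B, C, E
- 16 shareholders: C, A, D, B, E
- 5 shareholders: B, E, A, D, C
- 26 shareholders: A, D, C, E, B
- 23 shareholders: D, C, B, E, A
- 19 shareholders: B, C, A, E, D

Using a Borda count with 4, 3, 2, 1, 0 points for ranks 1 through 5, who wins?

C

A: 12·2 + 7·3 + 16·3 + 5·2 + 26·4 + 23·0 + 19·2 = 245
D: 12·4 + 7·4 + 16·2 + 5·1 + 26·3 + 23·4 + 19·0 = 283
B: 12·1 + 7·2 + 16·1 + 5·4 + 26·0 + 23·2 + 19·4 = 184
C: 12·3 + 7·1 + 16·4 + 5·0 + 26·2 + 23·3 + 19·3 = 285
E: 12·0 + 7·0 + 16·0 + 5·3 + 26·1 + 23·1 + 19·1 = 83
C has the highest Borda score (285).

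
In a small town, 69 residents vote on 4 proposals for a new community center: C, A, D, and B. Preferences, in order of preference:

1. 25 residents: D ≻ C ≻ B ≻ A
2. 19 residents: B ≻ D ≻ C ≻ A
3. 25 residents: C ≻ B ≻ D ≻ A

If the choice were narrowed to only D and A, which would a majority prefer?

D

Voters preferring D to A: 69; preferring A to D: 0.
D wins the head-to-head.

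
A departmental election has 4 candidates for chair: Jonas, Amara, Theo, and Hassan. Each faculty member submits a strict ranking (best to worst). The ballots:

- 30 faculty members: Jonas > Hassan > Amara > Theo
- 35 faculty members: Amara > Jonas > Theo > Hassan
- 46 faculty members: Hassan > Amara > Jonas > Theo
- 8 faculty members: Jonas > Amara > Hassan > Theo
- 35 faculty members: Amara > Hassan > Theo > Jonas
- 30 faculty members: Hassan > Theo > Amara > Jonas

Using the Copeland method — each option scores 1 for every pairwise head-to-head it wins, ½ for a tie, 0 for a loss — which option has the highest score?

Hassan

Jonas: beats Theo; loses to Amara and Hassan → score 1.
Amara: beats Jonas and Theo; loses to Hassan → score 2.
Theo: loses to Jonas, Amara, and Hassan → score 0.
Hassan: beats Jonas, Amara, and Theo → score 3.
Hassan has the best pairwise record.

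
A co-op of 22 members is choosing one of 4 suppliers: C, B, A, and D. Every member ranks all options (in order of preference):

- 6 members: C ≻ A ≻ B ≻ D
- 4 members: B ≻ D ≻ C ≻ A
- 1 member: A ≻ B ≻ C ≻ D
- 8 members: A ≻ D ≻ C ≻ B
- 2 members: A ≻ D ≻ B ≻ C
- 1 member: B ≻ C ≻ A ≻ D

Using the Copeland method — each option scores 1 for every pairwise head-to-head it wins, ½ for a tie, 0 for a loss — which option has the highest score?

A

C: beats B; ties A; loses to D → score 1.5.
B: beats D; loses to C and A → score 1.
A: beats B and D; ties C → score 2.5.
D: beats C; loses to B and A → score 1.
A has the best pairwise record.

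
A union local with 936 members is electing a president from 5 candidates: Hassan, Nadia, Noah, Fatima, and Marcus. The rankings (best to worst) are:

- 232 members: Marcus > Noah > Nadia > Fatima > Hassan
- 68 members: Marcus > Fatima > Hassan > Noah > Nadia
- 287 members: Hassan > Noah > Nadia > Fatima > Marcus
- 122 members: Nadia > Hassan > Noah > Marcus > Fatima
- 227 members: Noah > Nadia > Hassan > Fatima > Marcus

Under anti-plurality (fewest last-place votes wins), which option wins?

Last-place votes: Hassan 232, Nadia 68, Noah 0, Fatima 122, Marcus 514.
Noah is ranked last by the fewest voters, so Noah wins.

Noah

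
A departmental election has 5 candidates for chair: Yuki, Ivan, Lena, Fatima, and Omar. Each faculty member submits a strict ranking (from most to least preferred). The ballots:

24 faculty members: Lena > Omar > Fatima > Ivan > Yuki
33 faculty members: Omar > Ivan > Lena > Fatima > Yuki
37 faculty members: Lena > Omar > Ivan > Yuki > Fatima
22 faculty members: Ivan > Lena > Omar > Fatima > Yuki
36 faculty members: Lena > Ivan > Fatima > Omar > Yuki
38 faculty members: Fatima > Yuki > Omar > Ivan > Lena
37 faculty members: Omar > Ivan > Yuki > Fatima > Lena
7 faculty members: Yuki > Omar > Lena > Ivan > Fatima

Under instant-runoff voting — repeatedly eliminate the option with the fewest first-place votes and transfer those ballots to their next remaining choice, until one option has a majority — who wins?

Lena

Round 1: Yuki 7, Ivan 22, Lena 97, Fatima 38, Omar 70. Eliminate Yuki.
Round 2: Ivan 22, Lena 97, Fatima 38, Omar 77. Eliminate Ivan.
Round 3: Lena 119, Fatima 38, Omar 77. Lena has a majority.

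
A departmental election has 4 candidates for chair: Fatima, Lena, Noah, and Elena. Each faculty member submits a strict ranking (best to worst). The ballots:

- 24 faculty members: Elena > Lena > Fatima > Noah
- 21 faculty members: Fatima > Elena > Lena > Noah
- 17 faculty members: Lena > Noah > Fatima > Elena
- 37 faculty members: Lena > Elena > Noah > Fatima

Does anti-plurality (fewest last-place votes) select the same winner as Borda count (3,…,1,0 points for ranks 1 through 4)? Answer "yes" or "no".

Anti-plurality — last-place votes: Fatima 37, Lena 0, Noah 45, Elena 17. Winner: Lena.
Borda — scores: Fatima 104, Lena 231, Noah 71, Elena 188. Winner: Lena.
The two methods agree.

yes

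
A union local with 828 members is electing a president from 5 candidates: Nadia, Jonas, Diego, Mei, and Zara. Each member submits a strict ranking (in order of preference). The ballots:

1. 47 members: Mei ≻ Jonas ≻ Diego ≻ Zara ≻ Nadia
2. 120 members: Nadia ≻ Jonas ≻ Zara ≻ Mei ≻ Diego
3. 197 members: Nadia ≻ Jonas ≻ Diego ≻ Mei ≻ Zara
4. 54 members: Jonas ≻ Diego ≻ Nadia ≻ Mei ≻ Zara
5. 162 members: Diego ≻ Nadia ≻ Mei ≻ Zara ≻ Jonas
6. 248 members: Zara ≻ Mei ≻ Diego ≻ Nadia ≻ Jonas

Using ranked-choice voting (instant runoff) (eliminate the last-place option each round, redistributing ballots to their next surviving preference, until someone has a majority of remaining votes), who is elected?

Diego

Round 1: Nadia 317, Jonas 54, Diego 162, Mei 47, Zara 248. Eliminate Mei.
Round 2: Nadia 317, Jonas 101, Diego 162, Zara 248. Eliminate Jonas.
Round 3: Nadia 317, Diego 263, Zara 248. Eliminate Zara.
Round 4: Nadia 317, Diego 511. Diego has a majority.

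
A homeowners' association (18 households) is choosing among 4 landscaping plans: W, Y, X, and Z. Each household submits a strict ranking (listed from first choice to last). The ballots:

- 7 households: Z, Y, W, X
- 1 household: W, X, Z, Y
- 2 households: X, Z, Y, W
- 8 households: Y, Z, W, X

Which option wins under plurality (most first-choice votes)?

Y

First-place votes: W 1, Y 8, X 2, Z 7.
Y has the most first-place votes.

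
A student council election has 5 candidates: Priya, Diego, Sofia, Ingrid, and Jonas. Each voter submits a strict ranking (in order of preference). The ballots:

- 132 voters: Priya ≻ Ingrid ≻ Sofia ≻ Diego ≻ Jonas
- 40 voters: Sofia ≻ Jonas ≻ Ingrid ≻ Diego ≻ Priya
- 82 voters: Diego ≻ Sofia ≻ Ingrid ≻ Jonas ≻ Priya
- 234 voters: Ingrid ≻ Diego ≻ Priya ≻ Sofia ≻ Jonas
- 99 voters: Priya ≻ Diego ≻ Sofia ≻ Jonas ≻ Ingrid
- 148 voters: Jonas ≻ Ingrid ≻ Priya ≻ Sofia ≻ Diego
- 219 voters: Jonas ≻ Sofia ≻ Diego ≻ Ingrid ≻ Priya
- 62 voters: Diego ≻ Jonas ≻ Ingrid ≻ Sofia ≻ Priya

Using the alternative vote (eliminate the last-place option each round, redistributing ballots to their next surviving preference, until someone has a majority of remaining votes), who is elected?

Round 1: Priya 231, Diego 144, Sofia 40, Ingrid 234, Jonas 367. Eliminate Sofia.
Round 2: Priya 231, Diego 144, Ingrid 234, Jonas 407. Eliminate Diego.
Round 3: Priya 231, Ingrid 316, Jonas 469. Eliminate Priya.
Round 4: Ingrid 448, Jonas 568. Jonas has a majority.

Jonas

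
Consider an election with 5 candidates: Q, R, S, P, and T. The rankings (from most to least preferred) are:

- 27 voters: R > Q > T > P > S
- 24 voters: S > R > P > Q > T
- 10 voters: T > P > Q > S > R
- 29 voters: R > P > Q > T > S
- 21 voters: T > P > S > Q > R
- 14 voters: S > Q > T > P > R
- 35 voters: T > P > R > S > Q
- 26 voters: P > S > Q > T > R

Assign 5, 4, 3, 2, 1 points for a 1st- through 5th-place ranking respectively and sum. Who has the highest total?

Q: 27·4 + 24·2 + 10·3 + 29·3 + 21·2 + 14·4 + 35·1 + 26·3 = 484
R: 27·5 + 24·4 + 10·1 + 29·5 + 21·1 + 14·1 + 35·3 + 26·1 = 552
S: 27·1 + 24·5 + 10·2 + 29·1 + 21·3 + 14·5 + 35·2 + 26·4 = 503
P: 27·2 + 24·3 + 10·4 + 29·4 + 21·4 + 14·2 + 35·4 + 26·5 = 664
T: 27·3 + 24·1 + 10·5 + 29·2 + 21·5 + 14·3 + 35·5 + 26·2 = 587
P has the highest Borda score (664).

P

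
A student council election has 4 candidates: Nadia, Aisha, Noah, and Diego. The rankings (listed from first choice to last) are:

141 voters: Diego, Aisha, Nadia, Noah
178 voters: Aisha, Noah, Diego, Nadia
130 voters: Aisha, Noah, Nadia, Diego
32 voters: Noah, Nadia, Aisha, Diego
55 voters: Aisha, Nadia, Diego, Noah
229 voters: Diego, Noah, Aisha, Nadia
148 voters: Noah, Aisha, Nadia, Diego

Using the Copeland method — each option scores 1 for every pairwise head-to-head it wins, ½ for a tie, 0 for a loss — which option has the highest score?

Aisha

Nadia: loses to Aisha, Noah, and Diego → score 0.
Aisha: beats Nadia, Noah, and Diego → score 3.
Noah: beats Nadia and Diego; loses to Aisha → score 2.
Diego: beats Nadia; loses to Aisha and Noah → score 1.
Aisha has the best pairwise record.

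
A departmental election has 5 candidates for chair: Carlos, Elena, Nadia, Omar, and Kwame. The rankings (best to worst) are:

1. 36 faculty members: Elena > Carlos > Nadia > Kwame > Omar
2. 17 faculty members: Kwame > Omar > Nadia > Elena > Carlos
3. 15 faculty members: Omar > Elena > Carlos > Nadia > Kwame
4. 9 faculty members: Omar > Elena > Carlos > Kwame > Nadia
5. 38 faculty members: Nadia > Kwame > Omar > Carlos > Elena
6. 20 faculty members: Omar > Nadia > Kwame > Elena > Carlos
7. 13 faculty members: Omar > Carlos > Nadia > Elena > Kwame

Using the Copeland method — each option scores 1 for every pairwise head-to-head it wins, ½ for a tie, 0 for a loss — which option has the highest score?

Nadia

Carlos: loses to Elena, Nadia, Omar, and Kwame → score 0.
Elena: beats Carlos; loses to Nadia, Omar, and Kwame → score 1.
Nadia: beats Carlos, Elena, and Kwame; ties Omar → score 3.5.
Omar: beats Carlos and Elena; ties Nadia; loses to Kwame → score 2.5.
Kwame: beats Carlos, Elena, and Omar; loses to Nadia → score 3.
Nadia has the best pairwise record.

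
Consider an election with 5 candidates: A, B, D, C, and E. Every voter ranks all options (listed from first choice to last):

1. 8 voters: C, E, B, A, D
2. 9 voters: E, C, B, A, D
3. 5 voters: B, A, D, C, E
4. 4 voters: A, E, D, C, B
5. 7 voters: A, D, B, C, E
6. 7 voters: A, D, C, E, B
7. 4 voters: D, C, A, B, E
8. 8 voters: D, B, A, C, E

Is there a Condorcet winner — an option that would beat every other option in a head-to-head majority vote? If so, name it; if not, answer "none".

none

Checking pairwise contests:
B beats A 30–22.
D beats B 30–22.
A beats D 40–12.
A beats C 31–21.
A beats E 35–17.
Every option loses at least one head-to-head, so there is no Condorcet winner.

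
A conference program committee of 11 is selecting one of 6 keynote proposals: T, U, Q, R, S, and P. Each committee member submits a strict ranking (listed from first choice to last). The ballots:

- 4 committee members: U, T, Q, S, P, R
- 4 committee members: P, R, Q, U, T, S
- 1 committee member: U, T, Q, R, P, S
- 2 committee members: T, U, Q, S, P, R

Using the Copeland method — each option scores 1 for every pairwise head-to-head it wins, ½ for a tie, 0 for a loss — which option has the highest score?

T: beats Q, R, S, and P; loses to U → score 4.
U: beats T, Q, R, S, and P → score 5.
Q: beats R, S, and P; loses to T and U → score 3.
R: loses to T, U, Q, S, and P → score 0.
S: beats R and P; loses to T, U, and Q → score 2.
P: beats R; loses to T, U, Q, and S → score 1.
U has the best pairwise record.

U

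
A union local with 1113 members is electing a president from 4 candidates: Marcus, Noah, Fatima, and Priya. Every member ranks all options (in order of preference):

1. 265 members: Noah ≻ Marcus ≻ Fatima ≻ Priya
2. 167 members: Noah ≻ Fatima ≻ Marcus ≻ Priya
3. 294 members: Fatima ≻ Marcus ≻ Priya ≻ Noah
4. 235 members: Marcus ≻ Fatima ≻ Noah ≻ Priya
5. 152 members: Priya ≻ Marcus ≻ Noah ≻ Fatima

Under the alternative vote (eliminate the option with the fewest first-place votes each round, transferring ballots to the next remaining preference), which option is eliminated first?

Round 1: Marcus 235, Noah 432, Fatima 294, Priya 152. Eliminate Priya.

Priya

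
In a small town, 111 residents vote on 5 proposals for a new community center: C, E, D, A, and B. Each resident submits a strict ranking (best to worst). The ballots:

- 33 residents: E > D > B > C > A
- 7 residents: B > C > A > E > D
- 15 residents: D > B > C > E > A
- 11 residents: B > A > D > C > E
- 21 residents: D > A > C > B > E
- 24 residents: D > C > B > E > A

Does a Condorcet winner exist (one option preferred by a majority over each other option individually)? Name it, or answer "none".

D

D vs C: 104–7 for D.
D vs E: 71–40 for D.
D vs A: 93–18 for D.
D vs B: 93–18 for D.
D beats every other option head-to-head.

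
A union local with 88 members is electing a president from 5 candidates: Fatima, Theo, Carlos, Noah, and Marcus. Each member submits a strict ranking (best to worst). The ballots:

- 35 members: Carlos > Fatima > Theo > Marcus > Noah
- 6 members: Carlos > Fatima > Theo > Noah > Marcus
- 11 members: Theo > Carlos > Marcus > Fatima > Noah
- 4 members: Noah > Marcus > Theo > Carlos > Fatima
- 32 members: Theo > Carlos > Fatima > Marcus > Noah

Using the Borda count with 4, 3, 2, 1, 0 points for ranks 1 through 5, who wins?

Fatima: 35·3 + 6·3 + 11·1 + 4·0 + 32·2 = 198
Theo: 35·2 + 6·2 + 11·4 + 4·2 + 32·4 = 262
Carlos: 35·4 + 6·4 + 11·3 + 4·1 + 32·3 = 297
Noah: 35·0 + 6·1 + 11·0 + 4·4 + 32·0 = 22
Marcus: 35·1 + 6·0 + 11·2 + 4·3 + 32·1 = 101
Carlos has the highest Borda score (297).

Carlos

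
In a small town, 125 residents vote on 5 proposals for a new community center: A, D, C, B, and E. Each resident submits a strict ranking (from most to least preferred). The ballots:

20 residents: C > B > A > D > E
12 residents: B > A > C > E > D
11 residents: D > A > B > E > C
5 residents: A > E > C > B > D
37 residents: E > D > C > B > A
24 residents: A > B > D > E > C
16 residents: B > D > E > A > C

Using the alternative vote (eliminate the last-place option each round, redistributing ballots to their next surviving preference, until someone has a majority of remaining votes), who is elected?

B

Round 1: A 29, D 11, C 20, B 28, E 37. Eliminate D.
Round 2: A 40, C 20, B 28, E 37. Eliminate C.
Round 3: A 40, B 48, E 37. Eliminate E.
Round 4: A 40, B 85. B has a majority.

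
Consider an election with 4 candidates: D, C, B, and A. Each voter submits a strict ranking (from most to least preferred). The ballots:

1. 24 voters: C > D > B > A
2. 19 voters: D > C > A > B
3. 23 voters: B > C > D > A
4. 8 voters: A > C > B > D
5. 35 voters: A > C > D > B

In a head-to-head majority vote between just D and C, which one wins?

Voters preferring D to C: 19; preferring C to D: 90.
C wins the head-to-head.

C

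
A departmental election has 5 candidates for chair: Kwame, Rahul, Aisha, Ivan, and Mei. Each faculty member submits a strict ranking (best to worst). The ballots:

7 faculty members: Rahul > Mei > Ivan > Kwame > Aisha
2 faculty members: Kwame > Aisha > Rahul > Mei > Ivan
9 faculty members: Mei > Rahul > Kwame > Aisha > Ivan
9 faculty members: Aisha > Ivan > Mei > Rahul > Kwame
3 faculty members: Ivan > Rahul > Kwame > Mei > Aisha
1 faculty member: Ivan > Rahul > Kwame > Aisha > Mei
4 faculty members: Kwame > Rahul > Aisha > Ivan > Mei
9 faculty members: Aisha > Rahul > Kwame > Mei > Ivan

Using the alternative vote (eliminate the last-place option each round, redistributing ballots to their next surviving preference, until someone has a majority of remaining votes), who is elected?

Round 1: Kwame 6, Rahul 7, Aisha 18, Ivan 4, Mei 9. Eliminate Ivan.
Round 2: Kwame 6, Rahul 11, Aisha 18, Mei 9. Eliminate Kwame.
Round 3: Rahul 15, Aisha 20, Mei 9. Eliminate Mei.
Round 4: Rahul 24, Aisha 20. Rahul has a majority.

Rahul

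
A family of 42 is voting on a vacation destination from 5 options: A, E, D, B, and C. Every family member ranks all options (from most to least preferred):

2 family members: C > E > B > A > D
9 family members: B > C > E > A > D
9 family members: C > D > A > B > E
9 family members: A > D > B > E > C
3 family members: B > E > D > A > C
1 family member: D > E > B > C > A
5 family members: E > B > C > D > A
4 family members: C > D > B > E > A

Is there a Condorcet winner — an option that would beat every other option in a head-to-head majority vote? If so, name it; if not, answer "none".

Checking pairwise contests:
E beats A 24–18.
D beats E 23–19.
C beats D 29–13.
D beats B 23–19.
B beats C 27–15.
Every option loses at least one head-to-head, so there is no Condorcet winner.

none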